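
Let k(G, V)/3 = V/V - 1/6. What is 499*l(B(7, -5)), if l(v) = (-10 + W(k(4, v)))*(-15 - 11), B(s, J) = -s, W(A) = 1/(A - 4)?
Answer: 415168/3 ≈ 1.3839e+5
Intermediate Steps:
k(G, V) = 5/2 (k(G, V) = 3*(V/V - 1/6) = 3*(1 - 1*⅙) = 3*(1 - ⅙) = 3*(⅚) = 5/2)
W(A) = 1/(-4 + A)
l(v) = 832/3 (l(v) = (-10 + 1/(-4 + 5/2))*(-15 - 11) = (-10 + 1/(-3/2))*(-26) = (-10 - ⅔)*(-26) = -32/3*(-26) = 832/3)
499*l(B(7, -5)) = 499*(832/3) = 415168/3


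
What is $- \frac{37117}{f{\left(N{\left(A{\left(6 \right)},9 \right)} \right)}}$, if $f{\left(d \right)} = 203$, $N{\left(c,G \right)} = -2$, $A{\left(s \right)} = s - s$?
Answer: $- \frac{37117}{203} \approx -182.84$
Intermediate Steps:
$A{\left(s \right)} = 0$
$- \frac{37117}{f{\left(N{\left(A{\left(6 \right)},9 \right)} \right)}} = - \frac{37117}{203}$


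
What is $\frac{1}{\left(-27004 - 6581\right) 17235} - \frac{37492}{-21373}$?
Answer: $\frac{21701774591327}{12371493353175} \approx 1.7542$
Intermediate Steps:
$\frac{1}{\left(-27004 - 6581\right) 17235} - \frac{37492}{-21373} = \frac{1}{-33585} \cdot \frac{1}{17235} - - \frac{37492}{21373} = \left(- \frac{1}{33585}\right) \frac{1}{17235} + \frac{37492}{21373} = - \frac{1}{578837475} + \frac{37492}{21373} = \frac{21701774591327}{12371493353175}$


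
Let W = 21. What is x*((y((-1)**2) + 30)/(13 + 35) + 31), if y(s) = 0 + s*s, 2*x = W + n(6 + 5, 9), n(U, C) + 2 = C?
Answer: 10633/24 ≈ 443.04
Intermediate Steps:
n(U, C) = -2 + C
x = 14 (x = (21 + (-2 + 9))/2 = (21 + 7)/2 = (1/2)*28 = 14)
y(s) = s**2 (y(s) = 0 + s**2 = s**2)
x*((y((-1)**2) + 30)/(13 + 35) + 31) = 14*((((-1)**2)**2 + 30)/(13 + 35) + 31) = 14*((1**2 + 30)/48 + 31) = 14*((1 + 30)*(1/48) + 31) = 14*(31*(1/48) + 31) = 14*(31/48 + 31) = 14*(1519/48) = 10633/24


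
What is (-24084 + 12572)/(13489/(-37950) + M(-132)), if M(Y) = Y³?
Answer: 436880400/87283799089 ≈ 0.0050053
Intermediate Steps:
(-24084 + 12572)/(13489/(-37950) + M(-132)) = (-24084 + 12572)/(13489/(-37950) + (-132)³) = -11512/(13489*(-1/37950) - 2299968) = -11512/(-13489/37950 - 2299968) = -11512/(-87283799089/37950) = -11512*(-37950/87283799089) = 436880400/87283799089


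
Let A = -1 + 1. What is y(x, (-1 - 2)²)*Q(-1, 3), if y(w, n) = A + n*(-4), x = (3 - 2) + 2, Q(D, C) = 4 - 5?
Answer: 36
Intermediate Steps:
A = 0
Q(D, C) = -1
x = 3 (x = 1 + 2 = 3)
y(w, n) = -4*n (y(w, n) = 0 + n*(-4) = 0 - 4*n = -4*n)
y(x, (-1 - 2)²)*Q(-1, 3) = -4*(-1 - 2)²*(-1) = -4*(-3)²*(-1) = -4*9*(-1) = -36*(-1) = 36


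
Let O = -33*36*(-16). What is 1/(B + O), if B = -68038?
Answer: -1/49030 ≈ -2.0396e-5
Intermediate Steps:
O = 19008 (O = -1188*(-16) = 19008)
1/(B + O) = 1/(-68038 + 19008) = 1/(-49030) = -1/49030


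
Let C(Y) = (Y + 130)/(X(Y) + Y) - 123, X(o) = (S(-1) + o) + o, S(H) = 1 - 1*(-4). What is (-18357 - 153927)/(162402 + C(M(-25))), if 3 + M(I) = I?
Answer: -4536812/4273313 ≈ -1.0617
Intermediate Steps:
S(H) = 5 (S(H) = 1 + 4 = 5)
X(o) = 5 + 2*o (X(o) = (5 + o) + o = 5 + 2*o)
M(I) = -3 + I
C(Y) = -123 + (130 + Y)/(5 + 3*Y) (C(Y) = (Y + 130)/((5 + 2*Y) + Y) - 123 = (130 + Y)/(5 + 3*Y) - 123 = -123 + (130 + Y)/(5 + 3*Y))
(-18357 - 153927)/(162402 + C(M(-25))) = (-18357 - 153927)/(162402 + (-485 - 368*(-3 - 25))/(5 + 3*(-3 - 25))) = -172284/(162402 + (-485 - 368*(-28))/(5 + 3*(-28))) = -172284/(162402 + (-485 + 10304)/(5 - 84)) = -172284/(162402 + 9819/(-79)) = -172284/(162402 - 1/79*9819) = -172284/(162402 - 9819/79) = -172284/12819939/79 = -172284*79/12819939 = -4536812/4273313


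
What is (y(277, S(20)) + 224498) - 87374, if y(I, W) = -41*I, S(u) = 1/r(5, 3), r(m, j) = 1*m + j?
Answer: 125767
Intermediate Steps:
r(m, j) = j + m (r(m, j) = m + j = j + m)
S(u) = 1/8 (S(u) = 1/(3 + 5) = 1/8)
(y(277, S(20)) + 224498) - 87374 = (-41*277 + 224498) - 87374 = (-11357 + 224498) - 87374 = 213141 - 87374 = 125767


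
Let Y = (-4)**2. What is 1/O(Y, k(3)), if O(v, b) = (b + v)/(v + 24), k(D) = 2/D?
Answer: 12/5 ≈ 2.4000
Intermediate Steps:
Y = 16
O(v, b) = (b + v)/(24 + v)
1/O(Y, k(3)) = 1/((2/3 + 16)/(24 + 16)) = 1/((2*(1/3) + 16)/40) = 1/((2/3 + 16)/40) = 1/((1/40)*(50/3)) = 1/(5/12) = 12/5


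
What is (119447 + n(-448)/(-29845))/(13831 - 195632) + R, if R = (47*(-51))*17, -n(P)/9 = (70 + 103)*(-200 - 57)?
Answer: -221101560578471/5425850845 ≈ -40750.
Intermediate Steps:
n(P) = 400149 (n(P) = -9*(70 + 103)*(-200 - 57) = -1557*(-257) = -9*(-44461) = 400149)
R = -40749 (R = -2397*17 = -40749)
(119447 + n(-448)/(-29845))/(13831 - 195632) + R = (119447 + 400149/(-29845))/(13831 - 195632) - 40749 = (119447 + 400149*(-1/29845))/(-181801) - 40749 = (119447 - 400149/29845)*(-1/181801) - 40749 = (3564495566/29845)*(-1/181801) - 40749 = -3564495566/5425850845 - 40749 = -221101560578471/5425850845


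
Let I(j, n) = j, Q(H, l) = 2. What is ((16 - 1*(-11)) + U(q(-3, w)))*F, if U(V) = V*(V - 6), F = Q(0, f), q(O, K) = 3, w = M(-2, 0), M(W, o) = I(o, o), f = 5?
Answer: 36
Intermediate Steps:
M(W, o) = o
w = 0
F = 2
U(V) = V*(-6 + V)
((16 - 1*(-11)) + U(q(-3, w)))*F = ((16 - 1*(-11)) + 3*(-6 + 3))*2 = ((16 + 11) + 3*(-3))*2 = (27 - 9)*2 = 18*2 = 36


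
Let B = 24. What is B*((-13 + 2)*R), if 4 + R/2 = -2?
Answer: 3168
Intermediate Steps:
R = -12 (R = -8 + 2*(-2) = -8 - 4 = -12)
B*((-13 + 2)*R) = 24*((-13 + 2)*(-12)) = 24*(-11*(-12)) = 24*132 = 3168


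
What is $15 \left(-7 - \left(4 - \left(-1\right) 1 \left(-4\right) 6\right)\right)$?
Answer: $195$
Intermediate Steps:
$15 \left(-7 - \left(4 - \left(-1\right) 1 \left(-4\right) 6\right)\right) = 15 \left(-7 - \left(4 - \left(-1\right) \left(-4\right) 6\right)\right) = 15 \left(-7 + \left(-4 + 4 \cdot 6\right)\right) = 15 \left(-7 + \left(-4 + 24\right)\right) = 15 \left(-7 + 20\right) = 15 \cdot 13 = 195$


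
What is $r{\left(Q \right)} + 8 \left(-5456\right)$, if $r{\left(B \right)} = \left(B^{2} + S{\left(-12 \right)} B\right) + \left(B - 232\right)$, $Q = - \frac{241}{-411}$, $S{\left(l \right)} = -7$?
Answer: $- \frac{7412789705}{168921} \approx -43883.0$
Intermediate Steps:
$Q = \frac{241}{411}$ ($Q = \left(-241\right) \left(- \frac{1}{411}\right) = \frac{241}{411} \approx 0.58637$)
$r{\left(B \right)} = -232 + B^{2} - 6 B$ ($r{\left(B \right)} = \left(B^{2} - 7 B\right) + \left(B - 232\right) = \left(B^{2} - 7 B\right) + \left(-232 + B\right) = -232 + B^{2} - 6 B$)
$r{\left(Q \right)} + 8 \left(-5456\right) = \left(-232 + \left(\frac{241}{411}\right)^{2} - \frac{482}{137}\right) + 8 \left(-5456\right) = \left(-232 + \frac{58081}{168921} - \frac{482}{137}\right) - 43648 = - \frac{39725897}{168921} - 43648 = - \frac{7412789705}{168921}$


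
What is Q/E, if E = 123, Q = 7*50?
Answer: 350/123 ≈ 2.8455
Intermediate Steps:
Q = 350
Q/E = 350/123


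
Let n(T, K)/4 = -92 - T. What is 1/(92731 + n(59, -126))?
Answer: 1/92127 ≈ 1.0855e-5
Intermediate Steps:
n(T, K) = -368 - 4*T (n(T, K) = 4*(-92 - T) = -368 - 4*T)
1/(92731 + n(59, -126)) = 1/(92731 + (-368 - 4*59)) = 1/(92731 + (-368 - 236)) = 1/(92731 - 604) = 1/92127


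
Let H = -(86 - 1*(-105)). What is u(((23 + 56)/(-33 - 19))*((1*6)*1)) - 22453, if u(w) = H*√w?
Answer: -22453 - 191*I*√6162/26 ≈ -22453.0 - 576.66*I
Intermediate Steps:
H = -191 (H = -(86 + 105) = -1*191 = -191)
u(w) = -191*√w
u(((23 + 56)/(-33 - 19))*((1*6)*1)) - 22453 = -191*√(6*(23 + 56)/(-33 - 19)) - 22453 = -191*√(-237/26) - 22453 = -191*√6*(I*√1027/26) - 22453 = -191*I*√6162/26 - 22453 = -22453 - 191*I*√6162/26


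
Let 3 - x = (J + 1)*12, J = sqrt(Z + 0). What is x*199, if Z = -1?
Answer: -1791 - 2388*I ≈ -1791.0 - 2388.0*I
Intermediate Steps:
J = I (J = sqrt(-1 + 0) = sqrt(-1) = I ≈ 1.0*I)
x = -9 - 12*I (x = 3 - (I + 1)*12 = 3 - (1 + I)*12 = 3 - (12 + 12*I) = 3 + (-12 - 12*I) = -9 - 12*I ≈ -9.0 - 12.0*I)
x*199 = (-9 - 12*I)*199 = -1791 - 2388*I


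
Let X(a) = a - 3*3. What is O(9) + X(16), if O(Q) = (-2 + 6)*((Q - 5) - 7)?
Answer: -5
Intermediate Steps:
X(a) = -9 + a (X(a) = a - 9 = -9 + a)
O(Q) = -48 + 4*Q (O(Q) = 4*((-5 + Q) - 7) = 4*(-12 + Q) = -48 + 4*Q)
O(9) + X(16) = (-48 + 4*9) + (-9 + 16) = (-48 + 36) + 7 = -12 + 7 = -5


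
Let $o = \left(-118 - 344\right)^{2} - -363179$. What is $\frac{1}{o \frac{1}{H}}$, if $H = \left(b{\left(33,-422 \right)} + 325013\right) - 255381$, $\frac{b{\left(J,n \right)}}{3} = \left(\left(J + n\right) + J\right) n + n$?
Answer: $\frac{519062}{576623} \approx 0.90018$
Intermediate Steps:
$o = 576623$ ($o = \left(-462\right)^{2} + 363179 = 213444 + 363179 = 576623$)
$b{\left(J,n \right)} = 3 n + 3 n \left(n + 2 J\right)$ ($b{\left(J,n \right)} = 3 \left(\left(\left(J + n\right) + J\right) n + n\right) = 3 \left(\left(n + 2 J\right) n + n\right) = 3 \left(n \left(n + 2 J\right) + n\right) = 3 \left(n + n \left(n + 2 J\right)\right) = 3 n + 3 n \left(n + 2 J\right)$)
$H = 519062$ ($H = \left(3 \left(-422\right) \left(1 - 422 + 2 \cdot 33\right) + 325013\right) - 255381 = \left(3 \left(-422\right) \left(1 - 422 + 66\right) + 325013\right) - 255381 = \left(3 \left(-422\right) \left(-355\right) + 325013\right) - 255381 = \left(449430 + 325013\right) - 255381 = 774443 - 255381 = 519062$)
$\frac{1}{o \frac{1}{H}} = \frac{1}{576623 \cdot \frac{1}{519062}} = \frac{1}{\frac{576623}{519062}} = \frac{519062}{576623}$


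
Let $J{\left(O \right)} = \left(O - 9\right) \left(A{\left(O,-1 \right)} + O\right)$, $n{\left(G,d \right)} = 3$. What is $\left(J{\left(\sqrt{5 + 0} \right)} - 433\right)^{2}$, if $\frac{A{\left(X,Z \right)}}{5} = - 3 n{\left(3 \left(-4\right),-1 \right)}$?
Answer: $15109 + 2484 \sqrt{5} \approx 20663.0$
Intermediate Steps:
$A{\left(X,Z \right)} = -45$ ($A{\left(X,Z \right)} = 5 \left(\left(-3\right) 3\right) = 5 \left(-9\right) = -45$)
$J{\left(O \right)} = \left(-45 + O\right) \left(-9 + O\right)$ ($J{\left(O \right)} = \left(O - 9\right) \left(-45 + O\right) = \left(-9 + O\right) \left(-45 + O\right) = \left(-45 + O\right) \left(-9 + O\right)$)
$\left(J{\left(\sqrt{5 + 0} \right)} - 433\right)^{2} = \left(\left(405 + \left(\sqrt{5 + 0}\right)^{2} - 54 \sqrt{5 + 0}\right) - 433\right)^{2} = \left(\left(405 + \left(\sqrt{5}\right)^{2} - 54 \sqrt{5}\right) - 433\right)^{2} = \left(\left(405 + 5 - 54 \sqrt{5}\right) - 433\right)^{2} = \left(\left(410 - 54 \sqrt{5}\right) - 433\right)^{2} = \left(-23 - 54 \sqrt{5}\right)^{2}$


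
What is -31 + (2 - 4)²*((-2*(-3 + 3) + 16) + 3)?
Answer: 45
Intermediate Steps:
-31 + (2 - 4)²*((-2*(-3 + 3) + 16) + 3) = -31 + (-2)²*((-2*0 + 16) + 3) = -31 + 4*((0 + 16) + 3) = -31 + 4*(16 + 3) = -31 + 4*19 = -31 + 76 = 45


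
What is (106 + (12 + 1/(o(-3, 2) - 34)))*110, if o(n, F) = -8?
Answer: 272525/21 ≈ 12977.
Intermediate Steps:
(106 + (12 + 1/(o(-3, 2) - 34)))*110 = (106 + (12 + 1/(-8 - 34)))*110 = (106 + (12 + 1/(-42)))*110 = (106 + (12 - 1/42))*110 = (106 + 503/42)*110 = (4955/42)*110 = 272525/21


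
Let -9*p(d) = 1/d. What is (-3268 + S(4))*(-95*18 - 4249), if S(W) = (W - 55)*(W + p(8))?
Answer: 496450249/24 ≈ 2.0685e+7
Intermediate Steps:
p(d) = -1/(9*d)
S(W) = (-55 + W)*(-1/72 + W) (S(W) = (W - 55)*(W - ⅑/8) = (-55 + W)*(W - ⅑*⅛) = (-55 + W)*(W - 1/72) = (-55 + W)*(-1/72 + W))
(-3268 + S(4))*(-95*18 - 4249) = (-3268 + (55/72 + 4² - 3961/72*4))*(-95*18 - 4249) = (-3268 + (55/72 + 16 - 3961/18))*(-1710 - 4249) = (-3268 - 4879/24)*(-5959) = -83311/24*(-5959) = 496450249/24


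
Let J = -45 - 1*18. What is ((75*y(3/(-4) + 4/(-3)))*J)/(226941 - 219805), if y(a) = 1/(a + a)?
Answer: 567/3568 ≈ 0.15891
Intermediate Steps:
J = -63 (J = -45 - 18 = -63)
y(a) = 1/(2*a)
((75*y(3/(-4) + 4/(-3)))*J)/(226941 - 219805) = ((75*(1/(2*(3/(-4) + 4/(-3)))))*(-63))/(226941 - 219805) = ((75*(1/(2*(3*(-¼) + 4*(-⅓)))))*(-63))/7136 = ((75*(1/(2*(-¾ - 4/3))))*(-63))*(1/7136) = ((75*(1/(2*(-25/12))))*(-63))*(1/7136) = ((75*((½)*(-12/25)))*(-63))*(1/7136) = ((75*(-6/25))*(-63))*(1/7136) = -18*(-63)*(1/7136) = 1134*(1/7136) = 567/3568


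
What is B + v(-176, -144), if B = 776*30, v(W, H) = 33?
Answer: 23313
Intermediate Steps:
B = 23280
B + v(-176, -144) = 23280 + 33 = 23313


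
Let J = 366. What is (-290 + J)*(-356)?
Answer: -27056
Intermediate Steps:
(-290 + J)*(-356) = (-290 + 366)*(-356) = 76*(-356) = -27056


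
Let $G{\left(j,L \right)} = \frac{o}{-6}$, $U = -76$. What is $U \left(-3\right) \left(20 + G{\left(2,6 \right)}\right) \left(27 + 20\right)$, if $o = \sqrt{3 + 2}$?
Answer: $214320 - 1786 \sqrt{5} \approx 2.1033 \cdot 10^{5}$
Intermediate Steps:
$o = \sqrt{5} \approx 2.2361$
$G{\left(j,L \right)} = - \frac{\sqrt{5}}{6}$ ($G{\left(j,L \right)} = \frac{\sqrt{5}}{-6} = \sqrt{5} \left(- \frac{1}{6}\right) = - \frac{\sqrt{5}}{6}$)
$U \left(-3\right) \left(20 + G{\left(2,6 \right)}\right) \left(27 + 20\right) = \left(-76\right) \left(-3\right) \left(20 - \frac{\sqrt{5}}{6}\right) \left(27 + 20\right) = 228 \left(20 - \frac{\sqrt{5}}{6}\right) 47 = 228 \left(940 - \frac{47 \sqrt{5}}{6}\right) = 214320 - 1786 \sqrt{5}$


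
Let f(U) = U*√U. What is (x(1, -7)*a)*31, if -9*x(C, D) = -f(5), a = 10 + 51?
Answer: 9455*√5/9 ≈ 2349.1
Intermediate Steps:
a = 61
f(U) = U^(3/2)
x(C, D) = 5*√5/9 (x(C, D) = -(-1)*5^(3/2)/9 = -(-1)*5*√5/9 = -(-5)*√5/9 = 5*√5/9)
(x(1, -7)*a)*31 = ((5*√5/9)*61)*31 = (305*√5/9)*31 = 9455*√5/9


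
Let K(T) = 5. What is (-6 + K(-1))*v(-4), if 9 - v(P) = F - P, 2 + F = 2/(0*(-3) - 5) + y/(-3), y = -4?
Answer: -91/15 ≈ -6.0667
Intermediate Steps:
F = -16/15 (F = -2 + (2/(0*(-3) - 5) - 4/(-3)) = -2 + (2/(0 - 5) - 4*(-1/3)) = -2 + (2/(-5) + 4/3) = -2 + (2*(-1/5) + 4/3) = -2 + (-2/5 + 4/3) = -2 + 14/15 = -16/15 ≈ -1.0667)
v(P) = 151/15 + P (v(P) = 9 - (-16/15 - P) = 9 + (16/15 + P) = 151/15 + P)
(-6 + K(-1))*v(-4) = (-6 + 5)*(151/15 - 4) = -1*91/15 = -91/15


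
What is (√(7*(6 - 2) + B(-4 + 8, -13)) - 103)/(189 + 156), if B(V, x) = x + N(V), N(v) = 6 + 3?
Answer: -103/345 + 2*√6/345 ≈ -0.28435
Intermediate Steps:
N(v) = 9
B(V, x) = 9 + x (B(V, x) = x + 9 = 9 + x)
(√(7*(6 - 2) + B(-4 + 8, -13)) - 103)/(189 + 156) = (√(7*(6 - 2) + (9 - 13)) - 103)/(189 + 156) = (√(7*4 - 4) - 103)/345 = (√(28 - 4) - 103)*(1/345) = (√24 - 103)*(1/345) = (2*√6 - 103)*(1/345) = (-103 + 2*√6)*(1/345) = -103/345 + 2*√6/345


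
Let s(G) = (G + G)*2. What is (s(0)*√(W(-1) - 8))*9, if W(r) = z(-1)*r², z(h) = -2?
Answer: 0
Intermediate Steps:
s(G) = 4*G (s(G) = (2*G)*2 = 4*G)
W(r) = -2*r²
(s(0)*√(W(-1) - 8))*9 = ((4*0)*√(-2*(-1)² - 8))*9 = (0*√(-2*1 - 8))*9 = (0*√(-2 - 8))*9 = (0*√(-10))*9 = (0*(I*√10))*9 = 0*9 = 0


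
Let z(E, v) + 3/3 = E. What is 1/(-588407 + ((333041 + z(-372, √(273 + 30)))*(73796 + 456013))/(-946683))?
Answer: -315561/244428468131 ≈ -1.2910e-6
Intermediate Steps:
z(E, v) = -1 + E
1/(-588407 + ((333041 + z(-372, √(273 + 30)))*(73796 + 456013))/(-946683)) = 1/(-588407 + ((333041 + (-1 - 372))*(73796 + 456013))/(-946683)) = 1/(-588407 + ((333041 - 373)*529809)*(-1/946683)) = 1/(-588407 + (332668*529809)*(-1/946683)) = 1/(-588407 + 176250500412*(-1/946683)) = 1/(-588407 - 58750166804/315561) = 1/(-244428468131/315561) = -315561/244428468131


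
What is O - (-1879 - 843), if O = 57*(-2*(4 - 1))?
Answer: 2380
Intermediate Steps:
O = -342 (O = 57*(-2*3) = 57*(-6) = -342)
O - (-1879 - 843) = -342 - (-1879 - 843) = -342 - 1*(-2722) = -342 + 2722 = 2380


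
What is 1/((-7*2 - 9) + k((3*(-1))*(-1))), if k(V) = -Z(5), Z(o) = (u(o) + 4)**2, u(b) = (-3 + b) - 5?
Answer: -1/24 ≈ -0.041667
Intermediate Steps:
u(b) = -8 + b
Z(o) = (-4 + o)**2 (Z(o) = ((-8 + o) + 4)**2 = (-4 + o)**2)
k(V) = -1 (k(V) = -(-4 + 5)**2 = -1*1**2 = -1*1 = -1)
1/((-7*2 - 9) + k((3*(-1))*(-1))) = 1/((-7*2 - 9) - 1) = 1/((-14 - 9) - 1) = 1/(-23 - 1) = 1/(-24) = -1/24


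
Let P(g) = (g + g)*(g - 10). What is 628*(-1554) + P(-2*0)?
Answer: -975912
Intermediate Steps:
P(g) = 2*g*(-10 + g) (P(g) = (2*g)*(-10 + g) = 2*g*(-10 + g))
628*(-1554) + P(-2*0) = 628*(-1554) + 2*(-2*0)*(-10 - 2*0) = -975912 + 2*0*(-10 + 0) = -975912 + 2*0*(-10) = -975912 + 0 = -975912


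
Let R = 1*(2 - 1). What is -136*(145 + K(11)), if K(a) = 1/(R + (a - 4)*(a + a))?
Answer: -3056736/155 ≈ -19721.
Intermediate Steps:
R = 1 (R = 1*1 = 1)
K(a) = 1/(1 + 2*a*(-4 + a)) (K(a) = 1/(1 + (a - 4)*(a + a)) = 1/(1 + (-4 + a)*(2*a)) = 1/(1 + 2*a*(-4 + a)))
-136*(145 + K(11)) = -136*(145 + 1/(1 - 8*11 + 2*11**2)) = -136*(145 + 1/(1 - 88 + 2*121)) = -136*(145 + 1/(1 - 88 + 242)) = -136*(145 + 1/155) = -136*22476/155 = -1*3056736/155 = -3056736/155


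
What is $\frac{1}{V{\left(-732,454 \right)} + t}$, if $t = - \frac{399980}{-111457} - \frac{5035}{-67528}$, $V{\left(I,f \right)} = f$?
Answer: $\frac{7526468296}{3444587641819} \approx 0.002185$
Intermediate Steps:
$t = \frac{27571035435}{7526468296}$ ($t = \left(-399980\right) \left(- \frac{1}{111457}\right) - - \frac{5035}{67528} = \frac{399980}{111457} + \frac{5035}{67528} = \frac{27571035435}{7526468296} \approx 3.6632$)
$\frac{1}{V{\left(-732,454 \right)} + t} = \frac{1}{454 + \frac{27571035435}{7526468296}} = \frac{1}{\frac{3444587641819}{7526468296}} = \frac{7526468296}{3444587641819}$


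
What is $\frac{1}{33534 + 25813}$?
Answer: $\frac{1}{59347} \approx 1.685 \cdot 10^{-5}$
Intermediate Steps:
$\frac{1}{33534 + 25813} = \frac{1}{59347}$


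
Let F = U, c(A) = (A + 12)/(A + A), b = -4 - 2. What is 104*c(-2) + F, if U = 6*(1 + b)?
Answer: -290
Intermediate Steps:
b = -6
c(A) = (12 + A)/(2*A) (c(A) = (12 + A)/((2*A)) = (12 + A)*(1/(2*A)) = (12 + A)/(2*A))
U = -30 (U = 6*(1 - 6) = 6*(-5) = -30)
F = -30
104*c(-2) + F = 104*((½)*(12 - 2)/(-2)) - 30 = 104*((½)*(-½)*10) - 30 = 104*(-5/2) - 30 = -260 - 30 = -290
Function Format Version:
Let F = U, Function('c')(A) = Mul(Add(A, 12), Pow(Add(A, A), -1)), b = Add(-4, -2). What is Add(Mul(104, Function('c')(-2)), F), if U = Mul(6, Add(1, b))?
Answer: -290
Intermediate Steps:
b = -6
Function('c')(A) = Mul(Rational(1, 2), Pow(A, -1), Add(12, A)) (Function('c')(A) = Mul(Add(12, A), Pow(Mul(2, A), -1)) = Mul(Add(12, A), Mul(Rational(1, 2), Pow(A, -1))) = Mul(Rational(1, 2), Pow(A, -1), Add(12, A)))
U = -30 (U = Mul(6, Add(1, -6)) = Mul(6, -5) = -30)
F = -30
Add(Mul(104, Function('c')(-2)), F) = Add(Mul(104, Mul(Rational(1, 2), Pow(-2, -1), Add(12, -2))), -30) = Add(Mul(104, Mul(Rational(1, 2), Rational(-1, 2), 10)), -30) = Add(Mul(104, Rational(-5, 2)), -30) = Add(-260, -30) = -290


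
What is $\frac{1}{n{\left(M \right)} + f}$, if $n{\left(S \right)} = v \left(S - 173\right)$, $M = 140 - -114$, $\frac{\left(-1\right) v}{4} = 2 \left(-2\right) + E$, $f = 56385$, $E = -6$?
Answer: $\frac{1}{59625} \approx 1.6771 \cdot 10^{-5}$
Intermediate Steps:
$v = 40$ ($v = - 4 \left(2 \left(-2\right) - 6\right) = - 4 \left(-4 - 6\right) = \left(-4\right) \left(-10\right) = 40$)
$M = 254$ ($M = 140 + 114 = 254$)
$n{\left(S \right)} = -6920 + 40 S$ ($n{\left(S \right)} = 40 \left(S - 173\right) = 40 \left(-173 + S\right) = -6920 + 40 S$)
$\frac{1}{n{\left(M \right)} + f} = \frac{1}{\left(-6920 + 40 \cdot 254\right) + 56385} = \frac{1}{\left(-6920 + 10160\right) + 56385} = \frac{1}{3240 + 56385} = \frac{1}{59625}$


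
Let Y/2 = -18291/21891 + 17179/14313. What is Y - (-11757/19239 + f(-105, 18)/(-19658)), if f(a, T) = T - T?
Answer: 897835019611/669786295893 ≈ 1.3405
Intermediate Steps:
f(a, T) = 0
Y = 76177604/104441961 (Y = 2*(-18291/21891 + 17179/14313) = 2*(-18291*1/21891 + 17179*(1/14313)) = 2*(-6097/7297 + 17179/14313) = 2*(38088802/104441961) = 76177604/104441961 ≈ 0.72938)
Y - (-11757/19239 + f(-105, 18)/(-19658)) = 76177604/104441961 - (-11757/19239 + 0/(-19658)) = 76177604/104441961 - (-11757*1/19239 + 0*(-1/19658)) = 76177604/104441961 - (-3919/6413 + 0) = 76177604/104441961 - 1*(-3919/6413) = 76177604/104441961 + 3919/6413 = 897835019611/669786295893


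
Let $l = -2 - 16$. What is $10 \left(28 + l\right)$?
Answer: $100$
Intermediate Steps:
$l = -18$
$10 \left(28 + l\right) = 10 \left(28 - 18\right) = 10 \cdot 10 = 100$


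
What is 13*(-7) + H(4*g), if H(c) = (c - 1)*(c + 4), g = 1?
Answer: -67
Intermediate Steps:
H(c) = (-1 + c)*(4 + c)
13*(-7) + H(4*g) = 13*(-7) + (-4 + (4*1)² + 3*(4*1)) = -91 + (-4 + 4² + 3*4) = -91 + (-4 + 16 + 12) = -91 + 24 = -67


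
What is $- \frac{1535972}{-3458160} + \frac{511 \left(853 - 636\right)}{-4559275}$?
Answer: $\frac{47281812517}{112619303100} \approx 0.41984$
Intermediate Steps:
$- \frac{1535972}{-3458160} + \frac{511 \left(853 - 636\right)}{-4559275} = \left(-1535972\right) \left(- \frac{1}{3458160}\right) + 511 \cdot 217 \left(- \frac{1}{4559275}\right) = \frac{383993}{864540} + 110887 \left(- \frac{1}{4559275}\right) = \frac{383993}{864540} - \frac{15841}{651325} = \frac{47281812517}{112619303100}$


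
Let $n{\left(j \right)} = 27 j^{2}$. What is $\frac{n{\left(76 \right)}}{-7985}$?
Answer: $- \frac{155952}{7985} \approx -19.531$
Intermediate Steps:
$\frac{n{\left(76 \right)}}{-7985} = \frac{27 \cdot 76^{2}}{-7985} = 27 \cdot 5776 \left(- \frac{1}{7985}\right) = 155952 \left(- \frac{1}{7985}\right) = - \frac{155952}{7985}$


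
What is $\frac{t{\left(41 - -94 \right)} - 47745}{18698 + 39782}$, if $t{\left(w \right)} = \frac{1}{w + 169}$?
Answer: $- \frac{14514479}{17777920} \approx -0.81643$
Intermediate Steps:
$t{\left(w \right)} = \frac{1}{169 + w}$
$\frac{t{\left(41 - -94 \right)} - 47745}{18698 + 39782} = \frac{\frac{1}{169 + \left(41 - -94\right)} - 47745}{18698 + 39782} = \frac{\frac{1}{169 + \left(41 + 94\right)} - 47745}{58480} = \left(\frac{1}{169 + 135} - 47745\right) \frac{1}{58480} = \left(\frac{1}{304} - 47745\right) \frac{1}{58480} = \left(- \frac{14514479}{304}\right) \frac{1}{58480} = - \frac{14514479}{17777920}$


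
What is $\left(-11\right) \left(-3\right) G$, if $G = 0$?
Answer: $0$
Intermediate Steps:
$\left(-11\right) \left(-3\right) G = \left(-11\right) \left(-3\right) 0 = 33 \cdot 0 = 0$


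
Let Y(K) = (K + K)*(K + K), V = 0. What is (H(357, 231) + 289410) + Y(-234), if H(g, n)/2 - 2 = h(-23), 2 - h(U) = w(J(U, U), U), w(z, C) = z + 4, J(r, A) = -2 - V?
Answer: 508438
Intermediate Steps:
Y(K) = 4*K**2 (Y(K) = (2*K)*(2*K) = 4*K**2)
J(r, A) = -2 (J(r, A) = -2 - 1*0 = -2 + 0 = -2)
w(z, C) = 4 + z
h(U) = 0 (h(U) = 2 - (4 - 2) = 2 - 1*2 = 2 - 2 = 0)
H(g, n) = 4 (H(g, n) = 4 + 2*0 = 4 + 0 = 4)
(H(357, 231) + 289410) + Y(-234) = (4 + 289410) + 4*(-234)**2 = 289414 + 4*54756 = 289414 + 219024 = 508438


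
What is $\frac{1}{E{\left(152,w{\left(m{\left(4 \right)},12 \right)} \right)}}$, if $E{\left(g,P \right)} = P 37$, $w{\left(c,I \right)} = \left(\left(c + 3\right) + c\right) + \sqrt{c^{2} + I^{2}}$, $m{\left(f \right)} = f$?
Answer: $- \frac{11}{1443} + \frac{4 \sqrt{10}}{1443} \approx 0.0011428$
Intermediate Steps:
$w{\left(c,I \right)} = 3 + \sqrt{I^{2} + c^{2}} + 2 c$ ($w{\left(c,I \right)} = \left(\left(3 + c\right) + c\right) + \sqrt{I^{2} + c^{2}} = \left(3 + 2 c\right) + \sqrt{I^{2} + c^{2}} = 3 + \sqrt{I^{2} + c^{2}} + 2 c$)
$E{\left(g,P \right)} = 37 P$
$\frac{1}{E{\left(152,w{\left(m{\left(4 \right)},12 \right)} \right)}} = \frac{1}{37 \left(3 + \sqrt{12^{2} + 4^{2}} + 2 \cdot 4\right)} = \frac{1}{37 \left(3 + \sqrt{144 + 16} + 8\right)} = \frac{1}{37 \left(3 + \sqrt{160} + 8\right)} = \frac{1}{37 \left(3 + 4 \sqrt{10} + 8\right)} = \frac{1}{37 \left(11 + 4 \sqrt{10}\right)} = \frac{1}{407 + 148 \sqrt{10}}$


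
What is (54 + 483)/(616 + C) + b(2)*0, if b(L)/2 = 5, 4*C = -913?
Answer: 716/517 ≈ 1.3849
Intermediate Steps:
C = -913/4 (C = (1/4)*(-913) = -913/4 ≈ -228.25)
b(L) = 10 (b(L) = 2*5 = 10)
(54 + 483)/(616 + C) + b(2)*0 = (54 + 483)/(616 - 913/4) + 10*0 = 537/(1551/4) + 0 = 537*(4/1551) + 0 = 716/517 + 0 = 716/517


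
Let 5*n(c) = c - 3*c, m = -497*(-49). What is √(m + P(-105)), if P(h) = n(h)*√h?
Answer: √(24353 + 42*I*√105) ≈ 156.06 + 1.379*I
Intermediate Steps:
m = 24353
n(c) = -2*c/5 (n(c) = (c - 3*c)/5 = (-2*c)/5 = -2*c/5)
P(h) = -2*h^(3/2)/5 (P(h) = (-2*h/5)*√h = -2*h^(3/2)/5)
√(m + P(-105)) = √(24353 - (-42)*I*√105) = √(24353 + 42*I*√105)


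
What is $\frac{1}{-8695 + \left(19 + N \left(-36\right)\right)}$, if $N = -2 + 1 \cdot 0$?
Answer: $- \frac{1}{8604} \approx -0.00011622$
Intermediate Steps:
$N = -2$ ($N = -2 + 0 = -2$)
$\frac{1}{-8695 + \left(19 + N \left(-36\right)\right)} = \frac{1}{-8695 + \left(19 - -72\right)} = \frac{1}{-8695 + \left(19 + 72\right)} = \frac{1}{-8695 + 91} = \frac{1}{-8604} = - \frac{1}{8604}$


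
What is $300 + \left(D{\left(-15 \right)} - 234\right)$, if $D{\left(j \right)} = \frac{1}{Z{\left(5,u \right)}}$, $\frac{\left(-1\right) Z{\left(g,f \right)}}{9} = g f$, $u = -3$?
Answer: $\frac{8911}{135} \approx 66.007$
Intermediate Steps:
$Z{\left(g,f \right)} = - 9 f g$ ($Z{\left(g,f \right)} = - 9 g f = - 9 f g$)
$D{\left(j \right)} = \frac{1}{135}$ ($D{\left(j \right)} = \frac{1}{\left(-9\right) \left(-3\right) 5} = \frac{1}{135}$)
$300 + \left(D{\left(-15 \right)} - 234\right) = 300 + \left(\frac{1}{135} - 234\right) = 300 - \frac{31589}{135} = \frac{8911}{135}$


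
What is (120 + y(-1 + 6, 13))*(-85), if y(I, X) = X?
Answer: -11305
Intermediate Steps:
(120 + y(-1 + 6, 13))*(-85) = (120 + 13)*(-85) = 133*(-85) = -11305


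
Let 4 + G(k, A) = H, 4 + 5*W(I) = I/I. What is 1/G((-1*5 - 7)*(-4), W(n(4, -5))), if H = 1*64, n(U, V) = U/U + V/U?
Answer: 1/60 ≈ 0.016667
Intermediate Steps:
n(U, V) = 1 + V/U
W(I) = -⅗ (W(I) = -⅘ + (I/I)/5 = -⅘ + (⅕)*1 = -⅘ + ⅕ = -⅗)
H = 64
G(k, A) = 60 (G(k, A) = -4 + 64 = 60)
1/G((-1*5 - 7)*(-4), W(n(4, -5))) = 1/60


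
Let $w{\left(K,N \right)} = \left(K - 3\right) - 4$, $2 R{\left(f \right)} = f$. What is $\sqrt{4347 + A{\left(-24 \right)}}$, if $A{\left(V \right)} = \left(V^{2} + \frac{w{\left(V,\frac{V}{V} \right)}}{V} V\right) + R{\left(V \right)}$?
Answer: $4 \sqrt{305} \approx 69.857$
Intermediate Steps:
$R{\left(f \right)} = \frac{f}{2}$
$w{\left(K,N \right)} = -7 + K$ ($w{\left(K,N \right)} = \left(-3 + K\right) - 4 = -7 + K$)
$A{\left(V \right)} = -7 + V^{2} + \frac{3 V}{2}$ ($A{\left(V \right)} = \left(V^{2} + \frac{-7 + V}{V} V\right) + \frac{V}{2} = \left(V^{2} + \left(-7 + V\right)\right) + \frac{V}{2} = \left(-7 + V + V^{2}\right) + \frac{V}{2} = -7 + V^{2} + \frac{3 V}{2}$)
$\sqrt{4347 + A{\left(-24 \right)}} = \sqrt{4347 + \left(-7 + \left(-24\right)^{2} + \frac{3}{2} \left(-24\right)\right)} = \sqrt{4347 - -533} = \sqrt{4347 + 533} = \sqrt{4880} = 4 \sqrt{305}$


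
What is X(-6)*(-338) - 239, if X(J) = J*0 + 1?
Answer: -577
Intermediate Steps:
X(J) = 1 (X(J) = 0 + 1 = 1)
X(-6)*(-338) - 239 = 1*(-338) - 239 = -338 - 239 = -577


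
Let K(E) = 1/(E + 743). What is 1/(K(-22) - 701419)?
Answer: -721/505723098 ≈ -1.4257e-6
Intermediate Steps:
K(E) = 1/(743 + E)
1/(K(-22) - 701419) = 1/(1/(743 - 22) - 701419) = 1/(1/721 - 701419) = 1/(-505723098/721) = -721/505723098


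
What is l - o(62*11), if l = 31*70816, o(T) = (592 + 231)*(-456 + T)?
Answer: 2009298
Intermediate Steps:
o(T) = -375288 + 823*T (o(T) = 823*(-456 + T) = -375288 + 823*T)
l = 2195296
l - o(62*11) = 2195296 - (-375288 + 823*(62*11)) = 2195296 - (-375288 + 823*682) = 2195296 - (-375288 + 561286) = 2195296 - 1*185998 = 2195296 - 185998 = 2009298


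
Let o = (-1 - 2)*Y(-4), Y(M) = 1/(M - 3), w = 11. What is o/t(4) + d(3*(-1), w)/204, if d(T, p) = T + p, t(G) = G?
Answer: 209/1428 ≈ 0.14636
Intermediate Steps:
Y(M) = 1/(-3 + M)
o = 3/7 (o = (-1 - 2)/(-3 - 4) = -3/(-7) = -3*(-1/7) = 3/7 ≈ 0.42857)
o/t(4) + d(3*(-1), w)/204 = (3/7)/4 + (3*(-1) + 11)/204 = (3/7)*(1/4) + (-3 + 11)*(1/204) = 3/28 + 8*(1/204) = 3/28 + 2/51 = 209/1428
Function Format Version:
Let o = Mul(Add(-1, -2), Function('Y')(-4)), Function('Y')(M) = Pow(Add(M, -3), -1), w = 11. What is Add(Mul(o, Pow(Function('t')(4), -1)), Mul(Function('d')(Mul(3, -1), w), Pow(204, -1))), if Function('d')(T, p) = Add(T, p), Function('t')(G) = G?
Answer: Rational(209, 1428) ≈ 0.14636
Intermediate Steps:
Function('Y')(M) = Pow(Add(-3, M), -1)
o = Rational(3, 7) (o = Mul(Add(-1, -2), Pow(Add(-3, -4), -1)) = Mul(-3, Pow(-7, -1)) = Mul(-3, Rational(-1, 7)) = Rational(3, 7) ≈ 0.42857)
Add(Mul(o, Pow(Function('t')(4), -1)), Mul(Function('d')(Mul(3, -1), w), Pow(204, -1))) = Add(Mul(Rational(3, 7), Pow(4, -1)), Mul(Add(Mul(3, -1), 11), Pow(204, -1))) = Add(Mul(Rational(3, 7), Rational(1, 4)), Mul(Add(-3, 11), Rational(1, 204))) = Add(Rational(3, 28), Mul(8, Rational(1, 204))) = Add(Rational(3, 28), Rational(2, 51)) = Rational(209, 1428)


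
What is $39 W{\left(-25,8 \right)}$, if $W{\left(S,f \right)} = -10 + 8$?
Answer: $-78$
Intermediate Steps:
$W{\left(S,f \right)} = -2$
$39 W{\left(-25,8 \right)} = 39 \left(-2\right) = -78$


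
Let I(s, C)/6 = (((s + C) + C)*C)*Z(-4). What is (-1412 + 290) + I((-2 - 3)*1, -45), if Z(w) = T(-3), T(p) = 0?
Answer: -1122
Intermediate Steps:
Z(w) = 0
I(s, C) = 0 (I(s, C) = 6*((((s + C) + C)*C)*0) = 6*((((C + s) + C)*C)*0) = 6*(((s + 2*C)*C)*0) = 6*((C*(s + 2*C))*0) = 6*0 = 0)
(-1412 + 290) + I((-2 - 3)*1, -45) = (-1412 + 290) + 0 = -1122 + 0 = -1122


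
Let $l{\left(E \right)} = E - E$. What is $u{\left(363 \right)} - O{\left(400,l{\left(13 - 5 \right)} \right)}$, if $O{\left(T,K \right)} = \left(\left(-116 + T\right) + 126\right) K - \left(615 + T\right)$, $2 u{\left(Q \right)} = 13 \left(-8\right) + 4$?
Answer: $965$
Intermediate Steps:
$u{\left(Q \right)} = -50$ ($u{\left(Q \right)} = \frac{13 \left(-8\right) + 4}{2} = \frac{-104 + 4}{2} = \frac{1}{2} \left(-100\right) = -50$)
$l{\left(E \right)} = 0$
$O{\left(T,K \right)} = -615 - T + K \left(10 + T\right)$ ($O{\left(T,K \right)} = \left(10 + T\right) K - \left(615 + T\right) = K \left(10 + T\right) - \left(615 + T\right) = -615 - T + K \left(10 + T\right)$)
$u{\left(363 \right)} - O{\left(400,l{\left(13 - 5 \right)} \right)} = -50 - \left(-615 - 400 + 10 \cdot 0 + 0 \cdot 400\right) = -50 - \left(-615 - 400 + 0 + 0\right) = -50 - -1015 = -50 + 1015 = 965$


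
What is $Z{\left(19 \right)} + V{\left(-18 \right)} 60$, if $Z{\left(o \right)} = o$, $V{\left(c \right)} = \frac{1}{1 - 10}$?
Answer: $\frac{37}{3} \approx 12.333$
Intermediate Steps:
$V{\left(c \right)} = - \frac{1}{9}$ ($V{\left(c \right)} = \frac{1}{-9} = - \frac{1}{9}$)
$Z{\left(19 \right)} + V{\left(-18 \right)} 60 = 19 - \frac{20}{3} = \frac{37}{3}$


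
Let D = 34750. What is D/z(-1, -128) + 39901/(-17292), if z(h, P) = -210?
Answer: -20309207/121044 ≈ -167.78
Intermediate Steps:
D/z(-1, -128) + 39901/(-17292) = 34750/(-210) + 39901/(-17292) = 34750*(-1/210) + 39901*(-1/17292) = -3475/21 - 39901/17292 = -20309207/121044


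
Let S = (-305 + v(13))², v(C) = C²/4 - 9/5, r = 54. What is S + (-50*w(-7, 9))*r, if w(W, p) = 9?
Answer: 18274681/400 ≈ 45687.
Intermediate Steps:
v(C) = -9/5 + C²/4 (v(C) = C²*(¼) - 9*⅕ = C²/4 - 9/5 = -9/5 + C²/4)
S = 27994681/400 (S = (-305 + (-9/5 + (¼)*13²))² = (-305 + (-9/5 + (¼)*169))² = (-305 + (-9/5 + 169/4))² = (-305 + 809/20)² = (-5291/20)² = 27994681/400 ≈ 69987.)
S + (-50*w(-7, 9))*r = 27994681/400 - 50*9*54 = 27994681/400 - 450*54 = 27994681/400 - 24300 = 18274681/400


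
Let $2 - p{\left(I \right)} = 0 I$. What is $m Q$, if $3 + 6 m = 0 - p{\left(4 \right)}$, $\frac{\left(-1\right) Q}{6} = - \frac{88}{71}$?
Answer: $- \frac{440}{71} \approx -6.1972$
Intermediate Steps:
$p{\left(I \right)} = 2$ ($p{\left(I \right)} = 2 - 0 I = 2 - 0 = 2 + 0 = 2$)
$Q = \frac{528}{71}$ ($Q = - 6 \left(- \frac{88}{71}\right) = - 6 \left(\left(-88\right) \frac{1}{71}\right) = \left(-6\right) \left(- \frac{88}{71}\right) = \frac{528}{71} \approx 7.4366$)
$m = - \frac{5}{6}$ ($m = - \frac{1}{2} + \frac{0 - 2}{6} = - \frac{1}{2} + \frac{1}{6} \left(-2\right) = - \frac{1}{2} - \frac{1}{3} = - \frac{5}{6} \approx -0.83333$)
$m Q = \left(- \frac{5}{6}\right) \frac{528}{71} = - \frac{440}{71}$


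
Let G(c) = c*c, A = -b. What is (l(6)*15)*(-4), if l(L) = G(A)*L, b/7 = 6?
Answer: -635040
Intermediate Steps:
b = 42 (b = 7*6 = 42)
A = -42 (A = -1*42 = -42)
G(c) = c**2
l(L) = 1764*L (l(L) = (-42)**2*L = 1764*L)
(l(6)*15)*(-4) = ((1764*6)*15)*(-4) = (10584*15)*(-4) = 158760*(-4) = -635040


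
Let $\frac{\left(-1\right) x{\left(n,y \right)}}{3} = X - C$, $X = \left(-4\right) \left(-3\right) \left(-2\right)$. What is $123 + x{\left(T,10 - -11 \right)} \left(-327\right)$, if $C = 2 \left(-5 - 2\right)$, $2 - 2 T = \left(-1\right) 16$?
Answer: $-9687$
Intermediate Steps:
$T = 9$ ($T = 1 - \frac{\left(-1\right) 16}{2} = 1 - -8 = 1 + 8 = 9$)
$C = -14$ ($C = 2 \left(-7\right) = -14$)
$X = -24$ ($X = 12 \left(-2\right) = -24$)
$x{\left(n,y \right)} = 30$ ($x{\left(n,y \right)} = - 3 \left(-24 - -14\right) = - 3 \left(-24 + 14\right) = \left(-3\right) \left(-10\right) = 30$)
$123 + x{\left(T,10 - -11 \right)} \left(-327\right) = 123 + 30 \left(-327\right) = 123 - 9810 = -9687$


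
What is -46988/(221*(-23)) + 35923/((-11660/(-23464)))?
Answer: 63014628142/871585 ≈ 72299.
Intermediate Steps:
-46988/(221*(-23)) + 35923/((-11660/(-23464))) = -46988/(-5083) + 35923/((-11660*(-1/23464))) = -46988*(-1/5083) + 35923/(2915/5866) = 2764/299 + 35923*(5866/2915) = 2764/299 + 210724318/2915 = 63014628142/871585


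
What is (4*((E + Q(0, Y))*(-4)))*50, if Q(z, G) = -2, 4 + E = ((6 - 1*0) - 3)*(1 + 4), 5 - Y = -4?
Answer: -7200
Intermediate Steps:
Y = 9 (Y = 5 - 1*(-4) = 5 + 4 = 9)
E = 11 (E = -4 + ((6 - 1*0) - 3)*(1 + 4) = -4 + ((6 + 0) - 3)*5 = -4 + (6 - 3)*5 = -4 + 3*5 = -4 + 15 = 11)
(4*((E + Q(0, Y))*(-4)))*50 = (4*((11 - 2)*(-4)))*50 = (4*(9*(-4)))*50 = (4*(-36))*50 = -144*50 = -7200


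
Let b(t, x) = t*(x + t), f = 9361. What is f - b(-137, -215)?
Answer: -38863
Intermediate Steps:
b(t, x) = t*(t + x)
f - b(-137, -215) = 9361 - (-137)*(-137 - 215) = 9361 - (-137)*(-352) = 9361 - 1*48224 = 9361 - 48224 = -38863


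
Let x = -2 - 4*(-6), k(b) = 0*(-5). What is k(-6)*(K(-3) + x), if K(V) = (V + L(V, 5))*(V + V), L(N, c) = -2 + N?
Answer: 0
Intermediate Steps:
k(b) = 0
K(V) = 2*V*(-2 + 2*V) (K(V) = (V + (-2 + V))*(V + V) = (-2 + 2*V)*(2*V) = 2*V*(-2 + 2*V))
x = 22 (x = -2 + 24 = 22)
k(-6)*(K(-3) + x) = 0*(4*(-3)*(-1 - 3) + 22) = 0*(4*(-3)*(-4) + 22) = 0*(48 + 22) = 0*70 = 0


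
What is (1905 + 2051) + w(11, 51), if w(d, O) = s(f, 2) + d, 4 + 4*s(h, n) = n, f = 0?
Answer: 7933/2 ≈ 3966.5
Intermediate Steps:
s(h, n) = -1 + n/4
w(d, O) = -½ + d (w(d, O) = (-1 + (¼)*2) + d = (-1 + ½) + d = -½ + d)
(1905 + 2051) + w(11, 51) = (1905 + 2051) + (-½ + 11) = 3956 + 21/2 = 7933/2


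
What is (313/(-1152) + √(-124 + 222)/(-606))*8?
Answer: -313/144 - 28*√2/303 ≈ -2.3043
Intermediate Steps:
(313/(-1152) + √(-124 + 222)/(-606))*8 = (313*(-1/1152) + √98*(-1/606))*8 = (-313/1152 + (7*√2)*(-1/606))*8 = (-313/1152 - 7*√2/606)*8 = -313/144 - 28*√2/303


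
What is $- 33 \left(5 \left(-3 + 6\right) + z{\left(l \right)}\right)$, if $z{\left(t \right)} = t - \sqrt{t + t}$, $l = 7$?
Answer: $-726 + 33 \sqrt{14} \approx -602.53$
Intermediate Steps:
$z{\left(t \right)} = t - \sqrt{2} \sqrt{t}$ ($z{\left(t \right)} = t - \sqrt{2 t} = t - \sqrt{2} \sqrt{t}$)
$- 33 \left(5 \left(-3 + 6\right) + z{\left(l \right)}\right) = - 33 \left(5 \left(-3 + 6\right) + \left(7 - \sqrt{2} \sqrt{7}\right)\right) = - 33 \left(5 \cdot 3 + \left(7 - \sqrt{14}\right)\right) = - 33 \left(15 + \left(7 - \sqrt{14}\right)\right) = - 33 \left(22 - \sqrt{14}\right) = -726 + 33 \sqrt{14}$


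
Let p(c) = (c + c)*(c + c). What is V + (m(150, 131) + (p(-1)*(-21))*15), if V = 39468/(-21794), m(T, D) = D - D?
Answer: -13749954/10897 ≈ -1261.8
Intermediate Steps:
m(T, D) = 0
p(c) = 4*c**2 (p(c) = (2*c)*(2*c) = 4*c**2)
V = -19734/10897 (V = 39468*(-1/21794) = -19734/10897 ≈ -1.8110)
V + (m(150, 131) + (p(-1)*(-21))*15) = -19734/10897 + (0 + ((4*(-1)**2)*(-21))*15) = -19734/10897 + (0 + ((4*1)*(-21))*15) = -19734/10897 + (0 + (4*(-21))*15) = -19734/10897 + (0 - 84*15) = -19734/10897 + (0 - 1260) = -19734/10897 - 1260 = -13749954/10897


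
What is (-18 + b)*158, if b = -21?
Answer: -6162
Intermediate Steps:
(-18 + b)*158 = (-18 - 21)*158 = -39*158 = -6162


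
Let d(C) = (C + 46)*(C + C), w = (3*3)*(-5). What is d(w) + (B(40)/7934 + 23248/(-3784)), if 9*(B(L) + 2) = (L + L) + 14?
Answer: -1623611654/16887519 ≈ -96.143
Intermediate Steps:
B(L) = -4/9 + 2*L/9 (B(L) = -2 + ((L + L) + 14)/9 = -2 + (2*L + 14)/9 = -2 + (14 + 2*L)/9 = -2 + (14/9 + 2*L/9) = -4/9 + 2*L/9)
w = -45 (w = 9*(-5) = -45)
d(C) = 2*C*(46 + C) (d(C) = (46 + C)*(2*C) = 2*C*(46 + C))
d(w) + (B(40)/7934 + 23248/(-3784)) = 2*(-45)*(46 - 45) + ((-4/9 + (2/9)*40)/7934 + 23248/(-3784)) = 2*(-45)*1 + ((-4/9 + 80/9)*(1/7934) + 23248*(-1/3784)) = -90 + ((76/9)*(1/7934) - 2906/473) = -90 + (38/35703 - 2906/473) = -90 - 103734944/16887519 = -1623611654/16887519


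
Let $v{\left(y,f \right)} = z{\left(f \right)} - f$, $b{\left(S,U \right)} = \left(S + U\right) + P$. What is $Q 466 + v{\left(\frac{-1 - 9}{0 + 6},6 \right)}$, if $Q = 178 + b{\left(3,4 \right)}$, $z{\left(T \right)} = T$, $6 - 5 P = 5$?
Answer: $\frac{431516}{5} \approx 86303.0$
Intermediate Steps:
$P = \frac{1}{5}$ ($P = \frac{6}{5} - 1 = \frac{1}{5} \approx 0.2$)
$b{\left(S,U \right)} = \frac{1}{5} + S + U$ ($b{\left(S,U \right)} = \left(S + U\right) + \frac{1}{5} = \frac{1}{5} + S + U$)
$v{\left(y,f \right)} = 0$ ($v{\left(y,f \right)} = f - f = 0$)
$Q = \frac{926}{5}$ ($Q = 178 + \left(\frac{1}{5} + 3 + 4\right) = 178 + \frac{36}{5} = \frac{926}{5} \approx 185.2$)
$Q 466 + v{\left(\frac{-1 - 9}{0 + 6},6 \right)} = \frac{926}{5} \cdot 466 + 0 = \frac{431516}{5} + 0 = \frac{431516}{5}$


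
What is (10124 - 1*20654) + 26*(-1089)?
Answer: -38844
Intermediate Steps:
(10124 - 1*20654) + 26*(-1089) = (10124 - 20654) - 28314 = -10530 - 28314 = -38844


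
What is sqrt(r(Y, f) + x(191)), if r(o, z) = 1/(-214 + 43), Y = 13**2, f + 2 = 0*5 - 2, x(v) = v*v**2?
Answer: 2*sqrt(5659653215)/57 ≈ 2639.7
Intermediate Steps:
x(v) = v**3
f = -4 (f = -2 + (0*5 - 2) = -2 + (0 - 2) = -2 - 2 = -4)
Y = 169
r(o, z) = -1/171 (r(o, z) = 1/(-171) = -1/171)
sqrt(r(Y, f) + x(191)) = sqrt(-1/171 + 191**3) = sqrt(-1/171 + 6967871) = sqrt(1191505940/171) = 2*sqrt(5659653215)/57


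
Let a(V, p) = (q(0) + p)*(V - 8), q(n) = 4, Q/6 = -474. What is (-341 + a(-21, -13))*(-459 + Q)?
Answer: 264240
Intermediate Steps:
Q = -2844 (Q = 6*(-474) = -2844)
a(V, p) = (-8 + V)*(4 + p) (a(V, p) = (4 + p)*(V - 8) = (4 + p)*(-8 + V) = (-8 + V)*(4 + p))
(-341 + a(-21, -13))*(-459 + Q) = (-341 + (-32 - 8*(-13) + 4*(-21) - 21*(-13)))*(-459 - 2844) = (-341 + (-32 + 104 - 84 + 273))*(-3303) = (-341 + 261)*(-3303) = -80*(-3303) = 264240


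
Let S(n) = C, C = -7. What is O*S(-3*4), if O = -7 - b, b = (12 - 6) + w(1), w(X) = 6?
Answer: 133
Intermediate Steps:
b = 12 (b = (12 - 6) + 6 = 6 + 6 = 12)
O = -19 (O = -7 - 1*12 = -7 - 12 = -19)
S(n) = -7
O*S(-3*4) = -19*(-7) = 133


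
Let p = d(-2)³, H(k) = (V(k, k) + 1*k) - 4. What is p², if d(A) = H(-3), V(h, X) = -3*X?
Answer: 64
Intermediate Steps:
H(k) = -4 - 2*k (H(k) = (-3*k + 1*k) - 4 = (-3*k + k) - 4 = -2*k - 4 = -4 - 2*k)
d(A) = 2 (d(A) = -4 - 2*(-3) = -4 + 6 = 2)
p = 8 (p = 2³ = 8)
p² = 8² = 64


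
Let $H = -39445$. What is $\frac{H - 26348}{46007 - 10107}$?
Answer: $- \frac{65793}{35900} \approx -1.8327$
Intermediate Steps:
$\frac{H - 26348}{46007 - 10107} = \frac{-39445 - 26348}{46007 - 10107} = - \frac{65793}{35900}$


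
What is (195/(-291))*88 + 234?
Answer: 16978/97 ≈ 175.03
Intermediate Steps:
(195/(-291))*88 + 234 = (195*(-1/291))*88 + 234 = -65/97*88 + 234 = -5720/97 + 234 = 16978/97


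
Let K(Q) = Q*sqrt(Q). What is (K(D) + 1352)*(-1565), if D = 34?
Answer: -2115880 - 53210*sqrt(34) ≈ -2.4261e+6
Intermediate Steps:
K(Q) = Q**(3/2)
(K(D) + 1352)*(-1565) = (34**(3/2) + 1352)*(-1565) = (34*sqrt(34) + 1352)*(-1565) = (1352 + 34*sqrt(34))*(-1565) = -2115880 - 53210*sqrt(34)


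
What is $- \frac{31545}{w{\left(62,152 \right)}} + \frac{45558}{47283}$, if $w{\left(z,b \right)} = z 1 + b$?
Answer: $- \frac{493930941}{3372854} \approx -146.44$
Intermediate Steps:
$w{\left(z,b \right)} = b + z$ ($w{\left(z,b \right)} = z + b = b + z$)
$- \frac{31545}{w{\left(62,152 \right)}} + \frac{45558}{47283} = - \frac{31545}{152 + 62} + \frac{45558}{47283} = - \frac{31545}{214} + 45558 \cdot \frac{1}{47283} = \left(-31545\right) \frac{1}{214} + \frac{15186}{15761} = - \frac{31545}{214} + \frac{15186}{15761} = - \frac{493930941}{3372854}$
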